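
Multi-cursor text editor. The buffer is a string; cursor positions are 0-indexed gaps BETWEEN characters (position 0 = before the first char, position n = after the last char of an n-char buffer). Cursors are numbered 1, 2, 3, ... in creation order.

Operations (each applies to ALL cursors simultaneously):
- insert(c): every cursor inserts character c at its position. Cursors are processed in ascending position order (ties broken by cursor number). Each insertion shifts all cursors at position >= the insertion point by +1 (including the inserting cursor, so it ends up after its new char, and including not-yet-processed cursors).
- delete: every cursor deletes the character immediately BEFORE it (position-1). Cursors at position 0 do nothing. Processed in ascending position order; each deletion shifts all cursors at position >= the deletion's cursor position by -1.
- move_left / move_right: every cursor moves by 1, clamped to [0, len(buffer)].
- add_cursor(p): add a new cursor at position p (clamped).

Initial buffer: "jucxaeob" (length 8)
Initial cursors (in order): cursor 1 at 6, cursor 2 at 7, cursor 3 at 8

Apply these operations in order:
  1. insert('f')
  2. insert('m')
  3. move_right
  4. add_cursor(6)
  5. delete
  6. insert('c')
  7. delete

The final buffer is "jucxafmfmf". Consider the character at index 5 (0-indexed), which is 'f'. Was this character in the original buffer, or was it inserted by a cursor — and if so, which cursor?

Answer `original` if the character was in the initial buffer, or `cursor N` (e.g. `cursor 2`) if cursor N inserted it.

Answer: cursor 1

Derivation:
After op 1 (insert('f')): buffer="jucxaefofbf" (len 11), cursors c1@7 c2@9 c3@11, authorship ......1.2.3
After op 2 (insert('m')): buffer="jucxaefmofmbfm" (len 14), cursors c1@8 c2@11 c3@14, authorship ......11.22.33
After op 3 (move_right): buffer="jucxaefmofmbfm" (len 14), cursors c1@9 c2@12 c3@14, authorship ......11.22.33
After op 4 (add_cursor(6)): buffer="jucxaefmofmbfm" (len 14), cursors c4@6 c1@9 c2@12 c3@14, authorship ......11.22.33
After op 5 (delete): buffer="jucxafmfmf" (len 10), cursors c4@5 c1@7 c2@9 c3@10, authorship .....11223
After op 6 (insert('c')): buffer="jucxacfmcfmcfc" (len 14), cursors c4@6 c1@9 c2@12 c3@14, authorship .....411122233
After op 7 (delete): buffer="jucxafmfmf" (len 10), cursors c4@5 c1@7 c2@9 c3@10, authorship .....11223
Authorship (.=original, N=cursor N): . . . . . 1 1 2 2 3
Index 5: author = 1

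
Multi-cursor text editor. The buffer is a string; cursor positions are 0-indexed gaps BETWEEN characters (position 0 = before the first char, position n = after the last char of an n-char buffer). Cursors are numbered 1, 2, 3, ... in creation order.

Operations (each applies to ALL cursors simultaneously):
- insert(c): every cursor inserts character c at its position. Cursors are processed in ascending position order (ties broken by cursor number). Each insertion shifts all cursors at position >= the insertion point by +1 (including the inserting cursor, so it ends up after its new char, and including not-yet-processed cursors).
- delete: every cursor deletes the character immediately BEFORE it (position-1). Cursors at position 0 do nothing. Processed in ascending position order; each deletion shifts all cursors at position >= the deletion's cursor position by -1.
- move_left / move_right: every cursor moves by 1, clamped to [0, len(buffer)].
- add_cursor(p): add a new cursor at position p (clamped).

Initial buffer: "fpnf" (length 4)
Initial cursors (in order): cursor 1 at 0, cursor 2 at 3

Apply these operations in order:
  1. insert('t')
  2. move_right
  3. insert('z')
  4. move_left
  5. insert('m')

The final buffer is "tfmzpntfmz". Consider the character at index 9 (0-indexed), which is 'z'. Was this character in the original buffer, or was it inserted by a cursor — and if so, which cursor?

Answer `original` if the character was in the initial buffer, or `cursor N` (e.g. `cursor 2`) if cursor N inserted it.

After op 1 (insert('t')): buffer="tfpntf" (len 6), cursors c1@1 c2@5, authorship 1...2.
After op 2 (move_right): buffer="tfpntf" (len 6), cursors c1@2 c2@6, authorship 1...2.
After op 3 (insert('z')): buffer="tfzpntfz" (len 8), cursors c1@3 c2@8, authorship 1.1..2.2
After op 4 (move_left): buffer="tfzpntfz" (len 8), cursors c1@2 c2@7, authorship 1.1..2.2
After op 5 (insert('m')): buffer="tfmzpntfmz" (len 10), cursors c1@3 c2@9, authorship 1.11..2.22
Authorship (.=original, N=cursor N): 1 . 1 1 . . 2 . 2 2
Index 9: author = 2

Answer: cursor 2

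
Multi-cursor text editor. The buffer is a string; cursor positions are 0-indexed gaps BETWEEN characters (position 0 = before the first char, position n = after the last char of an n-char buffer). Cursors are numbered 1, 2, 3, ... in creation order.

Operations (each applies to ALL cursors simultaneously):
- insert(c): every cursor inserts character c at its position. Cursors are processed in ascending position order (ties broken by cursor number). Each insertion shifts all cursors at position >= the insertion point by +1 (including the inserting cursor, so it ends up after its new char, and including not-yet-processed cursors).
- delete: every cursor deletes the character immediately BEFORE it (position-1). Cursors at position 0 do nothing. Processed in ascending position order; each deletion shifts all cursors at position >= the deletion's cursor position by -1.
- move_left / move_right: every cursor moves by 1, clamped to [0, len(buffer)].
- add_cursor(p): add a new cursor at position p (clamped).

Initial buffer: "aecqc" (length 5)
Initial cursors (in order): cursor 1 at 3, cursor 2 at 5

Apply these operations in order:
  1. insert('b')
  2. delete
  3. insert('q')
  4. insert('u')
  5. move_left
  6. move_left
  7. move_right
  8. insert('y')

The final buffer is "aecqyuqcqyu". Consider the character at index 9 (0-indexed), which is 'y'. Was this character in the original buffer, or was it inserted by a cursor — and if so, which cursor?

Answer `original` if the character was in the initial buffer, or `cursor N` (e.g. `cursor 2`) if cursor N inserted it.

Answer: cursor 2

Derivation:
After op 1 (insert('b')): buffer="aecbqcb" (len 7), cursors c1@4 c2@7, authorship ...1..2
After op 2 (delete): buffer="aecqc" (len 5), cursors c1@3 c2@5, authorship .....
After op 3 (insert('q')): buffer="aecqqcq" (len 7), cursors c1@4 c2@7, authorship ...1..2
After op 4 (insert('u')): buffer="aecquqcqu" (len 9), cursors c1@5 c2@9, authorship ...11..22
After op 5 (move_left): buffer="aecquqcqu" (len 9), cursors c1@4 c2@8, authorship ...11..22
After op 6 (move_left): buffer="aecquqcqu" (len 9), cursors c1@3 c2@7, authorship ...11..22
After op 7 (move_right): buffer="aecquqcqu" (len 9), cursors c1@4 c2@8, authorship ...11..22
After op 8 (insert('y')): buffer="aecqyuqcqyu" (len 11), cursors c1@5 c2@10, authorship ...111..222
Authorship (.=original, N=cursor N): . . . 1 1 1 . . 2 2 2
Index 9: author = 2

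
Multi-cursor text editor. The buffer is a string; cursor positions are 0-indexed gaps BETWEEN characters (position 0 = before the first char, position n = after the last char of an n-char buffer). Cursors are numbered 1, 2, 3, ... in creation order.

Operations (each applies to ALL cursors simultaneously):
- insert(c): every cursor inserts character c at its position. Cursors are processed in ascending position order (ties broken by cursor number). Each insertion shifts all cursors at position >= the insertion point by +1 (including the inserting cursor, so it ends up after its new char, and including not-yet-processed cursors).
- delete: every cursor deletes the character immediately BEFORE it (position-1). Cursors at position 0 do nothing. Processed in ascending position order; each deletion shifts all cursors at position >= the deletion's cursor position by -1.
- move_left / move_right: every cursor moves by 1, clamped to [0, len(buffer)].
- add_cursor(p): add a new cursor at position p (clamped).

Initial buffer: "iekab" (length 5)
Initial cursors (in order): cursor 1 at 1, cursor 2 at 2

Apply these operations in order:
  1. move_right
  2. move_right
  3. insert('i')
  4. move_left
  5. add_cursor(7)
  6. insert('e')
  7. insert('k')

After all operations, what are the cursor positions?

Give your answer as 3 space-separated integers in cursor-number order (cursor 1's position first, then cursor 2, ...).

Answer: 5 9 13

Derivation:
After op 1 (move_right): buffer="iekab" (len 5), cursors c1@2 c2@3, authorship .....
After op 2 (move_right): buffer="iekab" (len 5), cursors c1@3 c2@4, authorship .....
After op 3 (insert('i')): buffer="iekiaib" (len 7), cursors c1@4 c2@6, authorship ...1.2.
After op 4 (move_left): buffer="iekiaib" (len 7), cursors c1@3 c2@5, authorship ...1.2.
After op 5 (add_cursor(7)): buffer="iekiaib" (len 7), cursors c1@3 c2@5 c3@7, authorship ...1.2.
After op 6 (insert('e')): buffer="iekeiaeibe" (len 10), cursors c1@4 c2@7 c3@10, authorship ...11.22.3
After op 7 (insert('k')): buffer="iekekiaekibek" (len 13), cursors c1@5 c2@9 c3@13, authorship ...111.222.33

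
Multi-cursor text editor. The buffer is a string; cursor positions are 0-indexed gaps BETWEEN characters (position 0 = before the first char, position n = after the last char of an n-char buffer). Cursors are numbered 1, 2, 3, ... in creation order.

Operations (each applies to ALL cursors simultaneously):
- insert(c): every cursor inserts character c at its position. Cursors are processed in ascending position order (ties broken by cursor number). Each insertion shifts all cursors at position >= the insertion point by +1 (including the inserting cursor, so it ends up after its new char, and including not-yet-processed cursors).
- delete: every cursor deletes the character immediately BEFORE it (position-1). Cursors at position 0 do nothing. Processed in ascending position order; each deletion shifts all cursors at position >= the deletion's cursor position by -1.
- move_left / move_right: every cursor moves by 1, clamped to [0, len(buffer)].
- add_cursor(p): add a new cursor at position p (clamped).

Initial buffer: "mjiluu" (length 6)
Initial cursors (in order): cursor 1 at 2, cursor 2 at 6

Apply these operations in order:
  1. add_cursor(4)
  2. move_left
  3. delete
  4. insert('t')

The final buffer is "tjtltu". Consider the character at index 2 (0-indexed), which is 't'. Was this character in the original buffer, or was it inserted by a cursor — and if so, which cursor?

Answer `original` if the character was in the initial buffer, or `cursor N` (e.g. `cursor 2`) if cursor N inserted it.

After op 1 (add_cursor(4)): buffer="mjiluu" (len 6), cursors c1@2 c3@4 c2@6, authorship ......
After op 2 (move_left): buffer="mjiluu" (len 6), cursors c1@1 c3@3 c2@5, authorship ......
After op 3 (delete): buffer="jlu" (len 3), cursors c1@0 c3@1 c2@2, authorship ...
After op 4 (insert('t')): buffer="tjtltu" (len 6), cursors c1@1 c3@3 c2@5, authorship 1.3.2.
Authorship (.=original, N=cursor N): 1 . 3 . 2 .
Index 2: author = 3

Answer: cursor 3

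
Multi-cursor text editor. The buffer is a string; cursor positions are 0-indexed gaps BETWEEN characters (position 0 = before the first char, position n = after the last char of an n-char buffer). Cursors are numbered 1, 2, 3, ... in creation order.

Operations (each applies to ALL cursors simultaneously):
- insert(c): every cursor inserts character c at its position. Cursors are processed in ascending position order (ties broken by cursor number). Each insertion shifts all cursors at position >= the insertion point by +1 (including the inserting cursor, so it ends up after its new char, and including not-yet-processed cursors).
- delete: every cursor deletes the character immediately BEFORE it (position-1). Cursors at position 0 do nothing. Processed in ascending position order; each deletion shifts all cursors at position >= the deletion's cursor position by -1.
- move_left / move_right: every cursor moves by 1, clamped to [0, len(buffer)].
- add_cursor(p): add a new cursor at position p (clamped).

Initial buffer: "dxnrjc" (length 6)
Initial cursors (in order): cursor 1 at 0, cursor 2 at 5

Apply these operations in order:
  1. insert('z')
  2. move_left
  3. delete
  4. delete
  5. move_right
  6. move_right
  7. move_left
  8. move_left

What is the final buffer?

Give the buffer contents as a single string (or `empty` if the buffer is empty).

After op 1 (insert('z')): buffer="zdxnrjzc" (len 8), cursors c1@1 c2@7, authorship 1.....2.
After op 2 (move_left): buffer="zdxnrjzc" (len 8), cursors c1@0 c2@6, authorship 1.....2.
After op 3 (delete): buffer="zdxnrzc" (len 7), cursors c1@0 c2@5, authorship 1....2.
After op 4 (delete): buffer="zdxnzc" (len 6), cursors c1@0 c2@4, authorship 1...2.
After op 5 (move_right): buffer="zdxnzc" (len 6), cursors c1@1 c2@5, authorship 1...2.
After op 6 (move_right): buffer="zdxnzc" (len 6), cursors c1@2 c2@6, authorship 1...2.
After op 7 (move_left): buffer="zdxnzc" (len 6), cursors c1@1 c2@5, authorship 1...2.
After op 8 (move_left): buffer="zdxnzc" (len 6), cursors c1@0 c2@4, authorship 1...2.

Answer: zdxnzc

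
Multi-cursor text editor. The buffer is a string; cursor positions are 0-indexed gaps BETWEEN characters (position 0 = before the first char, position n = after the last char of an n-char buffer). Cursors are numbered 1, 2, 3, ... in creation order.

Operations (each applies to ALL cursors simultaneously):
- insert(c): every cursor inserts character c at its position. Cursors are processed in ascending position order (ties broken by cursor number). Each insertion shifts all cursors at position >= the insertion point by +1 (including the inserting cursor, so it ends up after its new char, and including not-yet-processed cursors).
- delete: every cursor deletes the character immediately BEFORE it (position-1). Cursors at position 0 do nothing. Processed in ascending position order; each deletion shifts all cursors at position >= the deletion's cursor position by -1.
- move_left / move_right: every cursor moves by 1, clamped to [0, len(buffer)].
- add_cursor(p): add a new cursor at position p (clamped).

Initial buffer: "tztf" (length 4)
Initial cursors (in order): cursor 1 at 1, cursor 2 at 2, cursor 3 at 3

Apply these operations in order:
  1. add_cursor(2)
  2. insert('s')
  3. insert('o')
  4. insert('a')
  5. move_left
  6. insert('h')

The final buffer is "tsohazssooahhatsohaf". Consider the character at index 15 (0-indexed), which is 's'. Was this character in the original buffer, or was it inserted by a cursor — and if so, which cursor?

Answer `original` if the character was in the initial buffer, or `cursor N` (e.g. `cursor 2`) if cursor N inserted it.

After op 1 (add_cursor(2)): buffer="tztf" (len 4), cursors c1@1 c2@2 c4@2 c3@3, authorship ....
After op 2 (insert('s')): buffer="tszsstsf" (len 8), cursors c1@2 c2@5 c4@5 c3@7, authorship .1.24.3.
After op 3 (insert('o')): buffer="tsozssootsof" (len 12), cursors c1@3 c2@8 c4@8 c3@11, authorship .11.2424.33.
After op 4 (insert('a')): buffer="tsoazssooaatsoaf" (len 16), cursors c1@4 c2@11 c4@11 c3@15, authorship .111.242424.333.
After op 5 (move_left): buffer="tsoazssooaatsoaf" (len 16), cursors c1@3 c2@10 c4@10 c3@14, authorship .111.242424.333.
After op 6 (insert('h')): buffer="tsohazssooahhatsohaf" (len 20), cursors c1@4 c2@13 c4@13 c3@18, authorship .1111.24242244.3333.
Authorship (.=original, N=cursor N): . 1 1 1 1 . 2 4 2 4 2 2 4 4 . 3 3 3 3 .
Index 15: author = 3

Answer: cursor 3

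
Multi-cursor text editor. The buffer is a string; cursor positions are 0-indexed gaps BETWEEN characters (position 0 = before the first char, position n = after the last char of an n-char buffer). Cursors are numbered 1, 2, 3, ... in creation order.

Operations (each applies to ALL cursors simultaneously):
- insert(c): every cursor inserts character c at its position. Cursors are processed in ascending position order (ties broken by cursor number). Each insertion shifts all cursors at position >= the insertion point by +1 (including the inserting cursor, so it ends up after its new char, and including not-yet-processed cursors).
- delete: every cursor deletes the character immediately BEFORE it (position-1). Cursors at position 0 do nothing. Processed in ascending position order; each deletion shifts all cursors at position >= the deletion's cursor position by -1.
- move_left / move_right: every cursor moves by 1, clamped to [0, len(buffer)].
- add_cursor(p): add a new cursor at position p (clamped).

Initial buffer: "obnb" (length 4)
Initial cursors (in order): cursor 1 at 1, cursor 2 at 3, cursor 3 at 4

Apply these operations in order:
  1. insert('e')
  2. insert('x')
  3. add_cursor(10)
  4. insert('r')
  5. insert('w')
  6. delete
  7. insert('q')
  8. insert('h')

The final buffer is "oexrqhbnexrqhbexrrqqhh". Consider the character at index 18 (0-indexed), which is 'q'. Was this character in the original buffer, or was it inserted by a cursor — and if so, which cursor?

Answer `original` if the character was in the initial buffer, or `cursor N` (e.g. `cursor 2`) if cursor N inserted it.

Answer: cursor 3

Derivation:
After op 1 (insert('e')): buffer="oebnebe" (len 7), cursors c1@2 c2@5 c3@7, authorship .1..2.3
After op 2 (insert('x')): buffer="oexbnexbex" (len 10), cursors c1@3 c2@7 c3@10, authorship .11..22.33
After op 3 (add_cursor(10)): buffer="oexbnexbex" (len 10), cursors c1@3 c2@7 c3@10 c4@10, authorship .11..22.33
After op 4 (insert('r')): buffer="oexrbnexrbexrr" (len 14), cursors c1@4 c2@9 c3@14 c4@14, authorship .111..222.3334
After op 5 (insert('w')): buffer="oexrwbnexrwbexrrww" (len 18), cursors c1@5 c2@11 c3@18 c4@18, authorship .1111..2222.333434
After op 6 (delete): buffer="oexrbnexrbexrr" (len 14), cursors c1@4 c2@9 c3@14 c4@14, authorship .111..222.3334
After op 7 (insert('q')): buffer="oexrqbnexrqbexrrqq" (len 18), cursors c1@5 c2@11 c3@18 c4@18, authorship .1111..2222.333434
After op 8 (insert('h')): buffer="oexrqhbnexrqhbexrrqqhh" (len 22), cursors c1@6 c2@13 c3@22 c4@22, authorship .11111..22222.33343434
Authorship (.=original, N=cursor N): . 1 1 1 1 1 . . 2 2 2 2 2 . 3 3 3 4 3 4 3 4
Index 18: author = 3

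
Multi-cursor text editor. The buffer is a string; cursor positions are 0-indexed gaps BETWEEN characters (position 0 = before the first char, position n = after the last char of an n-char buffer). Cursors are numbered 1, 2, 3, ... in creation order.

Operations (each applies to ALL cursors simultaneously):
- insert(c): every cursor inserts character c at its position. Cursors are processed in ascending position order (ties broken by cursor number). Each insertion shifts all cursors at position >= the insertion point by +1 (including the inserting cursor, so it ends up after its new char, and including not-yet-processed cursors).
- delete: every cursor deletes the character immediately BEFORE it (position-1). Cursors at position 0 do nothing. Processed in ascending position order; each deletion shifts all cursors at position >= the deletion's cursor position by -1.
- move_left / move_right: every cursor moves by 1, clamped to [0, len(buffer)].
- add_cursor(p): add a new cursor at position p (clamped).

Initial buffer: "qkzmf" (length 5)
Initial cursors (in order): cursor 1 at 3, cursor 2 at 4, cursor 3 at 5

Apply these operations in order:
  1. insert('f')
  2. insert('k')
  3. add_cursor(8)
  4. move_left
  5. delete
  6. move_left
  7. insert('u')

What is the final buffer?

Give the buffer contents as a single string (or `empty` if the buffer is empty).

Answer: qkuzuukkufk

Derivation:
After op 1 (insert('f')): buffer="qkzfmfff" (len 8), cursors c1@4 c2@6 c3@8, authorship ...1.2.3
After op 2 (insert('k')): buffer="qkzfkmfkffk" (len 11), cursors c1@5 c2@8 c3@11, authorship ...11.22.33
After op 3 (add_cursor(8)): buffer="qkzfkmfkffk" (len 11), cursors c1@5 c2@8 c4@8 c3@11, authorship ...11.22.33
After op 4 (move_left): buffer="qkzfkmfkffk" (len 11), cursors c1@4 c2@7 c4@7 c3@10, authorship ...11.22.33
After op 5 (delete): buffer="qkzkkfk" (len 7), cursors c1@3 c2@4 c4@4 c3@6, authorship ...12.3
After op 6 (move_left): buffer="qkzkkfk" (len 7), cursors c1@2 c2@3 c4@3 c3@5, authorship ...12.3
After op 7 (insert('u')): buffer="qkuzuukkufk" (len 11), cursors c1@3 c2@6 c4@6 c3@9, authorship ..1.24123.3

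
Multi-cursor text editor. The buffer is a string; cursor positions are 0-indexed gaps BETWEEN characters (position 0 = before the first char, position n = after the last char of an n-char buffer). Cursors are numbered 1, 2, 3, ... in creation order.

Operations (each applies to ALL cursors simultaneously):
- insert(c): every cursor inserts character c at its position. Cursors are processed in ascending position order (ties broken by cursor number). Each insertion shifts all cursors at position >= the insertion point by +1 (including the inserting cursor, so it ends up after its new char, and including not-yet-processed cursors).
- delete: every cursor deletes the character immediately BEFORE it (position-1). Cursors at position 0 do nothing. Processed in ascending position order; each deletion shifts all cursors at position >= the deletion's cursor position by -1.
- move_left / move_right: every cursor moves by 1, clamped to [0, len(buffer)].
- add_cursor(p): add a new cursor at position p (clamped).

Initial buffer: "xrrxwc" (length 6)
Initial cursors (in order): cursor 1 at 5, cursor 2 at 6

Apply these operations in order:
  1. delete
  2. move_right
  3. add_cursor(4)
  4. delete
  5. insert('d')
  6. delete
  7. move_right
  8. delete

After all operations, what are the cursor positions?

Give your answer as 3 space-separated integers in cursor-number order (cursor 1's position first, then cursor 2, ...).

Answer: 0 0 0

Derivation:
After op 1 (delete): buffer="xrrx" (len 4), cursors c1@4 c2@4, authorship ....
After op 2 (move_right): buffer="xrrx" (len 4), cursors c1@4 c2@4, authorship ....
After op 3 (add_cursor(4)): buffer="xrrx" (len 4), cursors c1@4 c2@4 c3@4, authorship ....
After op 4 (delete): buffer="x" (len 1), cursors c1@1 c2@1 c3@1, authorship .
After op 5 (insert('d')): buffer="xddd" (len 4), cursors c1@4 c2@4 c3@4, authorship .123
After op 6 (delete): buffer="x" (len 1), cursors c1@1 c2@1 c3@1, authorship .
After op 7 (move_right): buffer="x" (len 1), cursors c1@1 c2@1 c3@1, authorship .
After op 8 (delete): buffer="" (len 0), cursors c1@0 c2@0 c3@0, authorship 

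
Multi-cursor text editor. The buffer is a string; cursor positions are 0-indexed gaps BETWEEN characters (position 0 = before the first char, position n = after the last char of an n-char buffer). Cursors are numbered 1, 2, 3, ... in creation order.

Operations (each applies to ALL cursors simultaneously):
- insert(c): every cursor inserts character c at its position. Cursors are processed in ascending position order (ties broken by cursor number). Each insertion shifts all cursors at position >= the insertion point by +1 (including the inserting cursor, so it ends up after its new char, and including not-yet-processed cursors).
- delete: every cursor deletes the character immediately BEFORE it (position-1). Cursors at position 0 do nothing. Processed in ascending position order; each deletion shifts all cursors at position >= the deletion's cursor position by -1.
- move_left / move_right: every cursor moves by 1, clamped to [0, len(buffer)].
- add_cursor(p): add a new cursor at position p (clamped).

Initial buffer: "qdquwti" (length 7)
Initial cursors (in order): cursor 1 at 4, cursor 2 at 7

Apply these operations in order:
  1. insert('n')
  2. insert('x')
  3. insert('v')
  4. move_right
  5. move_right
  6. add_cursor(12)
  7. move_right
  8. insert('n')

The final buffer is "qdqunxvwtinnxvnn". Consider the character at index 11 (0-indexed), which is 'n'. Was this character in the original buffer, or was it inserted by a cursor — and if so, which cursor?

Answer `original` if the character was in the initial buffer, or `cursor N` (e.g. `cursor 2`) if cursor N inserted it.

Answer: cursor 2

Derivation:
After op 1 (insert('n')): buffer="qdqunwtin" (len 9), cursors c1@5 c2@9, authorship ....1...2
After op 2 (insert('x')): buffer="qdqunxwtinx" (len 11), cursors c1@6 c2@11, authorship ....11...22
After op 3 (insert('v')): buffer="qdqunxvwtinxv" (len 13), cursors c1@7 c2@13, authorship ....111...222
After op 4 (move_right): buffer="qdqunxvwtinxv" (len 13), cursors c1@8 c2@13, authorship ....111...222
After op 5 (move_right): buffer="qdqunxvwtinxv" (len 13), cursors c1@9 c2@13, authorship ....111...222
After op 6 (add_cursor(12)): buffer="qdqunxvwtinxv" (len 13), cursors c1@9 c3@12 c2@13, authorship ....111...222
After op 7 (move_right): buffer="qdqunxvwtinxv" (len 13), cursors c1@10 c2@13 c3@13, authorship ....111...222
After op 8 (insert('n')): buffer="qdqunxvwtinnxvnn" (len 16), cursors c1@11 c2@16 c3@16, authorship ....111...122223
Authorship (.=original, N=cursor N): . . . . 1 1 1 . . . 1 2 2 2 2 3
Index 11: author = 2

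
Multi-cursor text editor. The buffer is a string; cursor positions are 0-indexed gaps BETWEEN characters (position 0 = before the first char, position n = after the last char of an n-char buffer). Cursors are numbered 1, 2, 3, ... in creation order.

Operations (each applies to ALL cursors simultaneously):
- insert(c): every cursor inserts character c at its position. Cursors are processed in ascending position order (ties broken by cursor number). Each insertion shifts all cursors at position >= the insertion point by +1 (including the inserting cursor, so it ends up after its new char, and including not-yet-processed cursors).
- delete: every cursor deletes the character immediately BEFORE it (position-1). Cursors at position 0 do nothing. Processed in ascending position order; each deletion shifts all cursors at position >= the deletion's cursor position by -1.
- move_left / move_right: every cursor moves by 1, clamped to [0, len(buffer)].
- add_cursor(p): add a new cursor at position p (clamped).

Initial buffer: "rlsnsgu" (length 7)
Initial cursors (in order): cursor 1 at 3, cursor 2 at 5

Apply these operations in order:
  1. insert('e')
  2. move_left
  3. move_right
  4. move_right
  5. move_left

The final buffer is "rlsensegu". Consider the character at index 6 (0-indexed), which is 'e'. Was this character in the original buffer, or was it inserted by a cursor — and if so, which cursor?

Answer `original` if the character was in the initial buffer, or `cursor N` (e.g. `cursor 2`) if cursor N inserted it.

After op 1 (insert('e')): buffer="rlsensegu" (len 9), cursors c1@4 c2@7, authorship ...1..2..
After op 2 (move_left): buffer="rlsensegu" (len 9), cursors c1@3 c2@6, authorship ...1..2..
After op 3 (move_right): buffer="rlsensegu" (len 9), cursors c1@4 c2@7, authorship ...1..2..
After op 4 (move_right): buffer="rlsensegu" (len 9), cursors c1@5 c2@8, authorship ...1..2..
After op 5 (move_left): buffer="rlsensegu" (len 9), cursors c1@4 c2@7, authorship ...1..2..
Authorship (.=original, N=cursor N): . . . 1 . . 2 . .
Index 6: author = 2

Answer: cursor 2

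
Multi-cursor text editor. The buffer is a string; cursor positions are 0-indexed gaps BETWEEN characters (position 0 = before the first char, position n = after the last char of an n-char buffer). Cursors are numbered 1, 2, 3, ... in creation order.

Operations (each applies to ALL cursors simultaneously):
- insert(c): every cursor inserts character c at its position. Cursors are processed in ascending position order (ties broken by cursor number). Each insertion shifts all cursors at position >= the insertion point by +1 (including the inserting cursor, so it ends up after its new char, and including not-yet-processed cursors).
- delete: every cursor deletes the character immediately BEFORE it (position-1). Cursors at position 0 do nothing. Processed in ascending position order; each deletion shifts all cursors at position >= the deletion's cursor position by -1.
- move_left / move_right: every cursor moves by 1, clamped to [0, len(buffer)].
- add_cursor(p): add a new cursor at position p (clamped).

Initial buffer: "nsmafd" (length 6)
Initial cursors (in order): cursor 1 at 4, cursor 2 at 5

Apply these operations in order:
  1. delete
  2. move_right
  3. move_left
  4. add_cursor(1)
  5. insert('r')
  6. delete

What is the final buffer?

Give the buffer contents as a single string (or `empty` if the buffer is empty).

After op 1 (delete): buffer="nsmd" (len 4), cursors c1@3 c2@3, authorship ....
After op 2 (move_right): buffer="nsmd" (len 4), cursors c1@4 c2@4, authorship ....
After op 3 (move_left): buffer="nsmd" (len 4), cursors c1@3 c2@3, authorship ....
After op 4 (add_cursor(1)): buffer="nsmd" (len 4), cursors c3@1 c1@3 c2@3, authorship ....
After op 5 (insert('r')): buffer="nrsmrrd" (len 7), cursors c3@2 c1@6 c2@6, authorship .3..12.
After op 6 (delete): buffer="nsmd" (len 4), cursors c3@1 c1@3 c2@3, authorship ....

Answer: nsmd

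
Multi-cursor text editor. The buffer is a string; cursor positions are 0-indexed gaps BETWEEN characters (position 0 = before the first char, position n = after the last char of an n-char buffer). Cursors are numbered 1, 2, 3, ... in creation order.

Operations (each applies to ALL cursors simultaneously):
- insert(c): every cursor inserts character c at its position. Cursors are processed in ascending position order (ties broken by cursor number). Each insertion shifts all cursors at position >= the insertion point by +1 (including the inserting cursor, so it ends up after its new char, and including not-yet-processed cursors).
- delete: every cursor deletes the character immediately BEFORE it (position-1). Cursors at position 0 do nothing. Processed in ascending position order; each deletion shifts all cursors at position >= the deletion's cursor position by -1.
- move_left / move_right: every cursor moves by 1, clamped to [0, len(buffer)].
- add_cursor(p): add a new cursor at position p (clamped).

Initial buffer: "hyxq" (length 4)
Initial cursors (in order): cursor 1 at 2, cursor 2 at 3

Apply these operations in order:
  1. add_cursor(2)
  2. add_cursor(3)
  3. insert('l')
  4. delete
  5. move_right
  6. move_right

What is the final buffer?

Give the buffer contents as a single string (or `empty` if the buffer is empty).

After op 1 (add_cursor(2)): buffer="hyxq" (len 4), cursors c1@2 c3@2 c2@3, authorship ....
After op 2 (add_cursor(3)): buffer="hyxq" (len 4), cursors c1@2 c3@2 c2@3 c4@3, authorship ....
After op 3 (insert('l')): buffer="hyllxllq" (len 8), cursors c1@4 c3@4 c2@7 c4@7, authorship ..13.24.
After op 4 (delete): buffer="hyxq" (len 4), cursors c1@2 c3@2 c2@3 c4@3, authorship ....
After op 5 (move_right): buffer="hyxq" (len 4), cursors c1@3 c3@3 c2@4 c4@4, authorship ....
After op 6 (move_right): buffer="hyxq" (len 4), cursors c1@4 c2@4 c3@4 c4@4, authorship ....

Answer: hyxq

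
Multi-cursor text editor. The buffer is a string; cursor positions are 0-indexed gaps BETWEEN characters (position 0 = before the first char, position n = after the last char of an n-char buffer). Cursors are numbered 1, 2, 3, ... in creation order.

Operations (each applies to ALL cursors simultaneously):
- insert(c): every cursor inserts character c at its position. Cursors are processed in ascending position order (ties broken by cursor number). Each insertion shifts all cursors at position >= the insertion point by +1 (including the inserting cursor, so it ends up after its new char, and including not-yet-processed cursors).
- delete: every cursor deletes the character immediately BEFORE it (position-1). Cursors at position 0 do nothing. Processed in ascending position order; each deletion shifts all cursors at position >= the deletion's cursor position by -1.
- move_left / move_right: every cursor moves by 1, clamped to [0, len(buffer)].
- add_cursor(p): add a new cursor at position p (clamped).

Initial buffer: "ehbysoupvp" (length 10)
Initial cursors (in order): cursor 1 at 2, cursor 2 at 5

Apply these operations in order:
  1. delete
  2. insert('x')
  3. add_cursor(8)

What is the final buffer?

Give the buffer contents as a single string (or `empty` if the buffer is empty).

After op 1 (delete): buffer="ebyoupvp" (len 8), cursors c1@1 c2@3, authorship ........
After op 2 (insert('x')): buffer="exbyxoupvp" (len 10), cursors c1@2 c2@5, authorship .1..2.....
After op 3 (add_cursor(8)): buffer="exbyxoupvp" (len 10), cursors c1@2 c2@5 c3@8, authorship .1..2.....

Answer: exbyxoupvp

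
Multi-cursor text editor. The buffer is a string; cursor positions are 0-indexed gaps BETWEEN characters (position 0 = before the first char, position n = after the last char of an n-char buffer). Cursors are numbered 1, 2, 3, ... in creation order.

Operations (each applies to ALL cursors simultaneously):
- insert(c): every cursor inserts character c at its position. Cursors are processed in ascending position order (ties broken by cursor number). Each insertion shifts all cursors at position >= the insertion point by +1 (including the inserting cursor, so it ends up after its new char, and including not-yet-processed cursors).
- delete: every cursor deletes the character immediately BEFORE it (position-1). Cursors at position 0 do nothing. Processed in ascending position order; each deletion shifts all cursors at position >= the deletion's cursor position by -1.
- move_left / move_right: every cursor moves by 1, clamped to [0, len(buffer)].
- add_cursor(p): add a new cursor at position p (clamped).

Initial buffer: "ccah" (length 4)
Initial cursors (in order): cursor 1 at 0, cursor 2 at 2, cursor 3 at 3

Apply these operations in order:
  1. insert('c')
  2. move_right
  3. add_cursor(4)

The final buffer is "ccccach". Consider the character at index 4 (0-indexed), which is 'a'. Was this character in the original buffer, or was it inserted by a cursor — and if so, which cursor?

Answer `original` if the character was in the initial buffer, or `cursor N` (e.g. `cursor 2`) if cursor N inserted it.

Answer: original

Derivation:
After op 1 (insert('c')): buffer="ccccach" (len 7), cursors c1@1 c2@4 c3@6, authorship 1..2.3.
After op 2 (move_right): buffer="ccccach" (len 7), cursors c1@2 c2@5 c3@7, authorship 1..2.3.
After op 3 (add_cursor(4)): buffer="ccccach" (len 7), cursors c1@2 c4@4 c2@5 c3@7, authorship 1..2.3.
Authorship (.=original, N=cursor N): 1 . . 2 . 3 .
Index 4: author = original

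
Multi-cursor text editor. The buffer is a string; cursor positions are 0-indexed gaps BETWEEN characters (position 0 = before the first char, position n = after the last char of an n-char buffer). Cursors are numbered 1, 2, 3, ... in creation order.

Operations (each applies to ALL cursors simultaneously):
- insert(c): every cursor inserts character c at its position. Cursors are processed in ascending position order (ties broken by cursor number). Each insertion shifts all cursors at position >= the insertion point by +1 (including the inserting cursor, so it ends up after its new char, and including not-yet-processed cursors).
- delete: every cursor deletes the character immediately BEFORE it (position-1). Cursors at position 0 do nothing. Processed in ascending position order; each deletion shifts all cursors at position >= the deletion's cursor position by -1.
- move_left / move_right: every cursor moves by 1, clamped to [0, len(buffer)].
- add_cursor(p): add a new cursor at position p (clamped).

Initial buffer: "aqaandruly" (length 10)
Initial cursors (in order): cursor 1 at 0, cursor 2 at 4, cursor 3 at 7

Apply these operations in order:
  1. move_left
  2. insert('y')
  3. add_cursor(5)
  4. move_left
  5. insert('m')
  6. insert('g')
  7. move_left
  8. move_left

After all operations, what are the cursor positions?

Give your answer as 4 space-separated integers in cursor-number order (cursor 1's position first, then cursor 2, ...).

After op 1 (move_left): buffer="aqaandruly" (len 10), cursors c1@0 c2@3 c3@6, authorship ..........
After op 2 (insert('y')): buffer="yaqayandyruly" (len 13), cursors c1@1 c2@5 c3@9, authorship 1...2...3....
After op 3 (add_cursor(5)): buffer="yaqayandyruly" (len 13), cursors c1@1 c2@5 c4@5 c3@9, authorship 1...2...3....
After op 4 (move_left): buffer="yaqayandyruly" (len 13), cursors c1@0 c2@4 c4@4 c3@8, authorship 1...2...3....
After op 5 (insert('m')): buffer="myaqammyandmyruly" (len 17), cursors c1@1 c2@7 c4@7 c3@12, authorship 11...242...33....
After op 6 (insert('g')): buffer="mgyaqammggyandmgyruly" (len 21), cursors c1@2 c2@10 c4@10 c3@16, authorship 111...24242...333....
After op 7 (move_left): buffer="mgyaqammggyandmgyruly" (len 21), cursors c1@1 c2@9 c4@9 c3@15, authorship 111...24242...333....
After op 8 (move_left): buffer="mgyaqammggyandmgyruly" (len 21), cursors c1@0 c2@8 c4@8 c3@14, authorship 111...24242...333....

Answer: 0 8 14 8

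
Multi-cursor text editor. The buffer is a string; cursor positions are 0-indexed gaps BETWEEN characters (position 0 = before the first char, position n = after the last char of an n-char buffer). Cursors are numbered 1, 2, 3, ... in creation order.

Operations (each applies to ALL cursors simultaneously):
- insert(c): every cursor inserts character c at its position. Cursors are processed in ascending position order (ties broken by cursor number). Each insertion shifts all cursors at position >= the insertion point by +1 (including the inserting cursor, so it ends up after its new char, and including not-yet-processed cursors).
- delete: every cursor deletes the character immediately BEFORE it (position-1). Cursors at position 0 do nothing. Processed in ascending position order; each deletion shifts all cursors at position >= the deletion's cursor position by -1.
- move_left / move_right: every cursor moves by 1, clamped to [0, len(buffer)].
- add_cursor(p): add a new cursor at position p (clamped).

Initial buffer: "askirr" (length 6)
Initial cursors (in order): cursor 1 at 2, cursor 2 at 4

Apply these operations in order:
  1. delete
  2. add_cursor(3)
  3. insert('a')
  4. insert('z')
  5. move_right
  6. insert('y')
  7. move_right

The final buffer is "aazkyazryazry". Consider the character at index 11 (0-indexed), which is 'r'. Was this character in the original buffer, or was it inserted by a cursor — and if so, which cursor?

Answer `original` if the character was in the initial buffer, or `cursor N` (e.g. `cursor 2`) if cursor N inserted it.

Answer: original

Derivation:
After op 1 (delete): buffer="akrr" (len 4), cursors c1@1 c2@2, authorship ....
After op 2 (add_cursor(3)): buffer="akrr" (len 4), cursors c1@1 c2@2 c3@3, authorship ....
After op 3 (insert('a')): buffer="aakarar" (len 7), cursors c1@2 c2@4 c3@6, authorship .1.2.3.
After op 4 (insert('z')): buffer="aazkazrazr" (len 10), cursors c1@3 c2@6 c3@9, authorship .11.22.33.
After op 5 (move_right): buffer="aazkazrazr" (len 10), cursors c1@4 c2@7 c3@10, authorship .11.22.33.
After op 6 (insert('y')): buffer="aazkyazryazry" (len 13), cursors c1@5 c2@9 c3@13, authorship .11.122.233.3
After op 7 (move_right): buffer="aazkyazryazry" (len 13), cursors c1@6 c2@10 c3@13, authorship .11.122.233.3
Authorship (.=original, N=cursor N): . 1 1 . 1 2 2 . 2 3 3 . 3
Index 11: author = original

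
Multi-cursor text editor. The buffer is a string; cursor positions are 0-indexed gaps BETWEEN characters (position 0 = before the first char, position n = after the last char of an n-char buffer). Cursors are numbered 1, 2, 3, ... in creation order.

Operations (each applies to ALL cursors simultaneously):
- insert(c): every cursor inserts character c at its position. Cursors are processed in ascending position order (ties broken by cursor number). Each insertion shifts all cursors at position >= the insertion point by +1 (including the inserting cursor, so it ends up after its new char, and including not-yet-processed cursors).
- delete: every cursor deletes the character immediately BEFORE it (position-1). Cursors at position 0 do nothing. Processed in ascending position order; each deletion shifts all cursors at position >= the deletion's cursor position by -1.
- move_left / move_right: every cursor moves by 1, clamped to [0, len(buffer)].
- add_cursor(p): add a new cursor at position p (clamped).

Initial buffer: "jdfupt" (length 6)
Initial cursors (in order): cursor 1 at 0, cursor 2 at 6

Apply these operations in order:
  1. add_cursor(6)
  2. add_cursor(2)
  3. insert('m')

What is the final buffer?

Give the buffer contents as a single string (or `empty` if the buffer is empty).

After op 1 (add_cursor(6)): buffer="jdfupt" (len 6), cursors c1@0 c2@6 c3@6, authorship ......
After op 2 (add_cursor(2)): buffer="jdfupt" (len 6), cursors c1@0 c4@2 c2@6 c3@6, authorship ......
After op 3 (insert('m')): buffer="mjdmfuptmm" (len 10), cursors c1@1 c4@4 c2@10 c3@10, authorship 1..4....23

Answer: mjdmfuptmm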